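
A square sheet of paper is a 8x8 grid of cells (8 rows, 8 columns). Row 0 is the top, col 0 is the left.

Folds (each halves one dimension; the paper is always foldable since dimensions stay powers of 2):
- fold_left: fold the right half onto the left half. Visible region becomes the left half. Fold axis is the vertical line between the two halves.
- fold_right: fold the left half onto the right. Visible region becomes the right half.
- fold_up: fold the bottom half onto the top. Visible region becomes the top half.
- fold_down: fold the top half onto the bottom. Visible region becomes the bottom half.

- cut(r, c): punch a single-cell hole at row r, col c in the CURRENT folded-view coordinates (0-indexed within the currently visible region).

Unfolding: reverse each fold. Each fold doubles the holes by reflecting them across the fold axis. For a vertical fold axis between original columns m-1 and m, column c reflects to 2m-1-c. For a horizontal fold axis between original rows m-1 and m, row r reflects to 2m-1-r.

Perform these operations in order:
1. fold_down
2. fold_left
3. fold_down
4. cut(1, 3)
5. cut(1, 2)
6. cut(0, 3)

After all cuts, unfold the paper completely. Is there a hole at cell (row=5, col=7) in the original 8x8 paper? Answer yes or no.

Answer: no

Derivation:
Op 1 fold_down: fold axis h@4; visible region now rows[4,8) x cols[0,8) = 4x8
Op 2 fold_left: fold axis v@4; visible region now rows[4,8) x cols[0,4) = 4x4
Op 3 fold_down: fold axis h@6; visible region now rows[6,8) x cols[0,4) = 2x4
Op 4 cut(1, 3): punch at orig (7,3); cuts so far [(7, 3)]; region rows[6,8) x cols[0,4) = 2x4
Op 5 cut(1, 2): punch at orig (7,2); cuts so far [(7, 2), (7, 3)]; region rows[6,8) x cols[0,4) = 2x4
Op 6 cut(0, 3): punch at orig (6,3); cuts so far [(6, 3), (7, 2), (7, 3)]; region rows[6,8) x cols[0,4) = 2x4
Unfold 1 (reflect across h@6): 6 holes -> [(4, 2), (4, 3), (5, 3), (6, 3), (7, 2), (7, 3)]
Unfold 2 (reflect across v@4): 12 holes -> [(4, 2), (4, 3), (4, 4), (4, 5), (5, 3), (5, 4), (6, 3), (6, 4), (7, 2), (7, 3), (7, 4), (7, 5)]
Unfold 3 (reflect across h@4): 24 holes -> [(0, 2), (0, 3), (0, 4), (0, 5), (1, 3), (1, 4), (2, 3), (2, 4), (3, 2), (3, 3), (3, 4), (3, 5), (4, 2), (4, 3), (4, 4), (4, 5), (5, 3), (5, 4), (6, 3), (6, 4), (7, 2), (7, 3), (7, 4), (7, 5)]
Holes: [(0, 2), (0, 3), (0, 4), (0, 5), (1, 3), (1, 4), (2, 3), (2, 4), (3, 2), (3, 3), (3, 4), (3, 5), (4, 2), (4, 3), (4, 4), (4, 5), (5, 3), (5, 4), (6, 3), (6, 4), (7, 2), (7, 3), (7, 4), (7, 5)]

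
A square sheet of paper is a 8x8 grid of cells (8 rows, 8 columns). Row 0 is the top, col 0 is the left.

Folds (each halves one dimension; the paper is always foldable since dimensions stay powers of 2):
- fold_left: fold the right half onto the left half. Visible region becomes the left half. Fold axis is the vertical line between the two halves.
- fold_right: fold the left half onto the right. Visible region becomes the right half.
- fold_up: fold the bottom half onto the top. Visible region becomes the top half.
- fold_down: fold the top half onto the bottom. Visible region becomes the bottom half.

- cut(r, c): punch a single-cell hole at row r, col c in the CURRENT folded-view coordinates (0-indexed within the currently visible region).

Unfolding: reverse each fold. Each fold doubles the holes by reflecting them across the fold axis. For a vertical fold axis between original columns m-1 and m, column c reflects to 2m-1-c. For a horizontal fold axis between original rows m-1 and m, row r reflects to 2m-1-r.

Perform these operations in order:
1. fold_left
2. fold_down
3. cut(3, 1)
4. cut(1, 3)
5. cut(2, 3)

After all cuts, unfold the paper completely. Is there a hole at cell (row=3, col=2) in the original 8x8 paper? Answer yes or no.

Answer: no

Derivation:
Op 1 fold_left: fold axis v@4; visible region now rows[0,8) x cols[0,4) = 8x4
Op 2 fold_down: fold axis h@4; visible region now rows[4,8) x cols[0,4) = 4x4
Op 3 cut(3, 1): punch at orig (7,1); cuts so far [(7, 1)]; region rows[4,8) x cols[0,4) = 4x4
Op 4 cut(1, 3): punch at orig (5,3); cuts so far [(5, 3), (7, 1)]; region rows[4,8) x cols[0,4) = 4x4
Op 5 cut(2, 3): punch at orig (6,3); cuts so far [(5, 3), (6, 3), (7, 1)]; region rows[4,8) x cols[0,4) = 4x4
Unfold 1 (reflect across h@4): 6 holes -> [(0, 1), (1, 3), (2, 3), (5, 3), (6, 3), (7, 1)]
Unfold 2 (reflect across v@4): 12 holes -> [(0, 1), (0, 6), (1, 3), (1, 4), (2, 3), (2, 4), (5, 3), (5, 4), (6, 3), (6, 4), (7, 1), (7, 6)]
Holes: [(0, 1), (0, 6), (1, 3), (1, 4), (2, 3), (2, 4), (5, 3), (5, 4), (6, 3), (6, 4), (7, 1), (7, 6)]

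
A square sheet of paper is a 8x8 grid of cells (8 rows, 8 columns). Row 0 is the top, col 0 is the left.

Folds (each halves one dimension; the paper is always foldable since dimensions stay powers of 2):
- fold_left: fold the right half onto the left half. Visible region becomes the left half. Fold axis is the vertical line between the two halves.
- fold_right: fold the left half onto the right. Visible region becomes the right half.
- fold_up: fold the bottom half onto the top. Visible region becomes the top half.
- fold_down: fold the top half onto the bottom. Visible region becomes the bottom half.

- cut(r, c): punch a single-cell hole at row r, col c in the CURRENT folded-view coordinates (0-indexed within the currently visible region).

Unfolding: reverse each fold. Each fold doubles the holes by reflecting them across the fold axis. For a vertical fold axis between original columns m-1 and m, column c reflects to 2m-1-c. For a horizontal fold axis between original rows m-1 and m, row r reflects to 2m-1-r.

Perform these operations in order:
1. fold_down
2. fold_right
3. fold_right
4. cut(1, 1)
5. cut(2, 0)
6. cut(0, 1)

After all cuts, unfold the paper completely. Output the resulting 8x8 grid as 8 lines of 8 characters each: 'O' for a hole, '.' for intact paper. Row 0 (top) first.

Answer: ........
.OO..OO.
O..OO..O
O..OO..O
O..OO..O
O..OO..O
.OO..OO.
........

Derivation:
Op 1 fold_down: fold axis h@4; visible region now rows[4,8) x cols[0,8) = 4x8
Op 2 fold_right: fold axis v@4; visible region now rows[4,8) x cols[4,8) = 4x4
Op 3 fold_right: fold axis v@6; visible region now rows[4,8) x cols[6,8) = 4x2
Op 4 cut(1, 1): punch at orig (5,7); cuts so far [(5, 7)]; region rows[4,8) x cols[6,8) = 4x2
Op 5 cut(2, 0): punch at orig (6,6); cuts so far [(5, 7), (6, 6)]; region rows[4,8) x cols[6,8) = 4x2
Op 6 cut(0, 1): punch at orig (4,7); cuts so far [(4, 7), (5, 7), (6, 6)]; region rows[4,8) x cols[6,8) = 4x2
Unfold 1 (reflect across v@6): 6 holes -> [(4, 4), (4, 7), (5, 4), (5, 7), (6, 5), (6, 6)]
Unfold 2 (reflect across v@4): 12 holes -> [(4, 0), (4, 3), (4, 4), (4, 7), (5, 0), (5, 3), (5, 4), (5, 7), (6, 1), (6, 2), (6, 5), (6, 6)]
Unfold 3 (reflect across h@4): 24 holes -> [(1, 1), (1, 2), (1, 5), (1, 6), (2, 0), (2, 3), (2, 4), (2, 7), (3, 0), (3, 3), (3, 4), (3, 7), (4, 0), (4, 3), (4, 4), (4, 7), (5, 0), (5, 3), (5, 4), (5, 7), (6, 1), (6, 2), (6, 5), (6, 6)]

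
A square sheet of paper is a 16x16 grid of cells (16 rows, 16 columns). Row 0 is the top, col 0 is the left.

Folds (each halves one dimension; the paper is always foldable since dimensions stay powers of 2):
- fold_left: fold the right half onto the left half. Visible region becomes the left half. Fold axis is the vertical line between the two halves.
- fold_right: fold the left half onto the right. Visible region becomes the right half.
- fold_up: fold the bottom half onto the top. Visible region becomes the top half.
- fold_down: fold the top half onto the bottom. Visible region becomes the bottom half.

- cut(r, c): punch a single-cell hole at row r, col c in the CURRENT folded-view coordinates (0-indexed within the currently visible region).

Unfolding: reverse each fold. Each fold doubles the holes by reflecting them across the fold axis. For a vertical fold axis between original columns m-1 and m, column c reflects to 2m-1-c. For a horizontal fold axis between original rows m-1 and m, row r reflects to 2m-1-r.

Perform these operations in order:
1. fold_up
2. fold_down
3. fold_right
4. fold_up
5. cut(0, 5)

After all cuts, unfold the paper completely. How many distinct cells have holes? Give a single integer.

Op 1 fold_up: fold axis h@8; visible region now rows[0,8) x cols[0,16) = 8x16
Op 2 fold_down: fold axis h@4; visible region now rows[4,8) x cols[0,16) = 4x16
Op 3 fold_right: fold axis v@8; visible region now rows[4,8) x cols[8,16) = 4x8
Op 4 fold_up: fold axis h@6; visible region now rows[4,6) x cols[8,16) = 2x8
Op 5 cut(0, 5): punch at orig (4,13); cuts so far [(4, 13)]; region rows[4,6) x cols[8,16) = 2x8
Unfold 1 (reflect across h@6): 2 holes -> [(4, 13), (7, 13)]
Unfold 2 (reflect across v@8): 4 holes -> [(4, 2), (4, 13), (7, 2), (7, 13)]
Unfold 3 (reflect across h@4): 8 holes -> [(0, 2), (0, 13), (3, 2), (3, 13), (4, 2), (4, 13), (7, 2), (7, 13)]
Unfold 4 (reflect across h@8): 16 holes -> [(0, 2), (0, 13), (3, 2), (3, 13), (4, 2), (4, 13), (7, 2), (7, 13), (8, 2), (8, 13), (11, 2), (11, 13), (12, 2), (12, 13), (15, 2), (15, 13)]

Answer: 16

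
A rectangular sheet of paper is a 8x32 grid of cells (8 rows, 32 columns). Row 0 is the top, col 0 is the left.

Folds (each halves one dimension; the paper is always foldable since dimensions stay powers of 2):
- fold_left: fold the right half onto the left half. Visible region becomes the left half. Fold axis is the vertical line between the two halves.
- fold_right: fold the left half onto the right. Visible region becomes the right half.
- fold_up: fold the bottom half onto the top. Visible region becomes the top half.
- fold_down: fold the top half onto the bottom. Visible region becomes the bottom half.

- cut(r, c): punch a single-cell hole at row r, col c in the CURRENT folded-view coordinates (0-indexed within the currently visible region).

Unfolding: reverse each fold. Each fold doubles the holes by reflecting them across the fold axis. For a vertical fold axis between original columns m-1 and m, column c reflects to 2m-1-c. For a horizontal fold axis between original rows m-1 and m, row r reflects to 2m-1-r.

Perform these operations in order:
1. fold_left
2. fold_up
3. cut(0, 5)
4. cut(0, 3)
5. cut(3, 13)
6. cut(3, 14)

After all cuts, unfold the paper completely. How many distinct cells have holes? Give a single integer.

Op 1 fold_left: fold axis v@16; visible region now rows[0,8) x cols[0,16) = 8x16
Op 2 fold_up: fold axis h@4; visible region now rows[0,4) x cols[0,16) = 4x16
Op 3 cut(0, 5): punch at orig (0,5); cuts so far [(0, 5)]; region rows[0,4) x cols[0,16) = 4x16
Op 4 cut(0, 3): punch at orig (0,3); cuts so far [(0, 3), (0, 5)]; region rows[0,4) x cols[0,16) = 4x16
Op 5 cut(3, 13): punch at orig (3,13); cuts so far [(0, 3), (0, 5), (3, 13)]; region rows[0,4) x cols[0,16) = 4x16
Op 6 cut(3, 14): punch at orig (3,14); cuts so far [(0, 3), (0, 5), (3, 13), (3, 14)]; region rows[0,4) x cols[0,16) = 4x16
Unfold 1 (reflect across h@4): 8 holes -> [(0, 3), (0, 5), (3, 13), (3, 14), (4, 13), (4, 14), (7, 3), (7, 5)]
Unfold 2 (reflect across v@16): 16 holes -> [(0, 3), (0, 5), (0, 26), (0, 28), (3, 13), (3, 14), (3, 17), (3, 18), (4, 13), (4, 14), (4, 17), (4, 18), (7, 3), (7, 5), (7, 26), (7, 28)]

Answer: 16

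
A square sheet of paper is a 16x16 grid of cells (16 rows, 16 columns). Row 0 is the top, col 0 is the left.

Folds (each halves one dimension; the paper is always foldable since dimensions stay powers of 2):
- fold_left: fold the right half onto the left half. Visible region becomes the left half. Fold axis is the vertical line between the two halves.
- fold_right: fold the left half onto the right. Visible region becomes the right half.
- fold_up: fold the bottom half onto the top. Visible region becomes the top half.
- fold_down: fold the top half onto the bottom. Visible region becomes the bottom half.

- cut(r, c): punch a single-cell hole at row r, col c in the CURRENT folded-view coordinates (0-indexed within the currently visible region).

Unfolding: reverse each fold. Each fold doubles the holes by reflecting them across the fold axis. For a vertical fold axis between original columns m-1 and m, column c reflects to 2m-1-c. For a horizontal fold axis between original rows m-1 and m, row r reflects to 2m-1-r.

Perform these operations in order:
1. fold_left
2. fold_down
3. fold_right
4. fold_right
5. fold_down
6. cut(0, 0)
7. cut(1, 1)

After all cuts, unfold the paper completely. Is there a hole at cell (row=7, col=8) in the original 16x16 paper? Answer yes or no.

Answer: no

Derivation:
Op 1 fold_left: fold axis v@8; visible region now rows[0,16) x cols[0,8) = 16x8
Op 2 fold_down: fold axis h@8; visible region now rows[8,16) x cols[0,8) = 8x8
Op 3 fold_right: fold axis v@4; visible region now rows[8,16) x cols[4,8) = 8x4
Op 4 fold_right: fold axis v@6; visible region now rows[8,16) x cols[6,8) = 8x2
Op 5 fold_down: fold axis h@12; visible region now rows[12,16) x cols[6,8) = 4x2
Op 6 cut(0, 0): punch at orig (12,6); cuts so far [(12, 6)]; region rows[12,16) x cols[6,8) = 4x2
Op 7 cut(1, 1): punch at orig (13,7); cuts so far [(12, 6), (13, 7)]; region rows[12,16) x cols[6,8) = 4x2
Unfold 1 (reflect across h@12): 4 holes -> [(10, 7), (11, 6), (12, 6), (13, 7)]
Unfold 2 (reflect across v@6): 8 holes -> [(10, 4), (10, 7), (11, 5), (11, 6), (12, 5), (12, 6), (13, 4), (13, 7)]
Unfold 3 (reflect across v@4): 16 holes -> [(10, 0), (10, 3), (10, 4), (10, 7), (11, 1), (11, 2), (11, 5), (11, 6), (12, 1), (12, 2), (12, 5), (12, 6), (13, 0), (13, 3), (13, 4), (13, 7)]
Unfold 4 (reflect across h@8): 32 holes -> [(2, 0), (2, 3), (2, 4), (2, 7), (3, 1), (3, 2), (3, 5), (3, 6), (4, 1), (4, 2), (4, 5), (4, 6), (5, 0), (5, 3), (5, 4), (5, 7), (10, 0), (10, 3), (10, 4), (10, 7), (11, 1), (11, 2), (11, 5), (11, 6), (12, 1), (12, 2), (12, 5), (12, 6), (13, 0), (13, 3), (13, 4), (13, 7)]
Unfold 5 (reflect across v@8): 64 holes -> [(2, 0), (2, 3), (2, 4), (2, 7), (2, 8), (2, 11), (2, 12), (2, 15), (3, 1), (3, 2), (3, 5), (3, 6), (3, 9), (3, 10), (3, 13), (3, 14), (4, 1), (4, 2), (4, 5), (4, 6), (4, 9), (4, 10), (4, 13), (4, 14), (5, 0), (5, 3), (5, 4), (5, 7), (5, 8), (5, 11), (5, 12), (5, 15), (10, 0), (10, 3), (10, 4), (10, 7), (10, 8), (10, 11), (10, 12), (10, 15), (11, 1), (11, 2), (11, 5), (11, 6), (11, 9), (11, 10), (11, 13), (11, 14), (12, 1), (12, 2), (12, 5), (12, 6), (12, 9), (12, 10), (12, 13), (12, 14), (13, 0), (13, 3), (13, 4), (13, 7), (13, 8), (13, 11), (13, 12), (13, 15)]
Holes: [(2, 0), (2, 3), (2, 4), (2, 7), (2, 8), (2, 11), (2, 12), (2, 15), (3, 1), (3, 2), (3, 5), (3, 6), (3, 9), (3, 10), (3, 13), (3, 14), (4, 1), (4, 2), (4, 5), (4, 6), (4, 9), (4, 10), (4, 13), (4, 14), (5, 0), (5, 3), (5, 4), (5, 7), (5, 8), (5, 11), (5, 12), (5, 15), (10, 0), (10, 3), (10, 4), (10, 7), (10, 8), (10, 11), (10, 12), (10, 15), (11, 1), (11, 2), (11, 5), (11, 6), (11, 9), (11, 10), (11, 13), (11, 14), (12, 1), (12, 2), (12, 5), (12, 6), (12, 9), (12, 10), (12, 13), (12, 14), (13, 0), (13, 3), (13, 4), (13, 7), (13, 8), (13, 11), (13, 12), (13, 15)]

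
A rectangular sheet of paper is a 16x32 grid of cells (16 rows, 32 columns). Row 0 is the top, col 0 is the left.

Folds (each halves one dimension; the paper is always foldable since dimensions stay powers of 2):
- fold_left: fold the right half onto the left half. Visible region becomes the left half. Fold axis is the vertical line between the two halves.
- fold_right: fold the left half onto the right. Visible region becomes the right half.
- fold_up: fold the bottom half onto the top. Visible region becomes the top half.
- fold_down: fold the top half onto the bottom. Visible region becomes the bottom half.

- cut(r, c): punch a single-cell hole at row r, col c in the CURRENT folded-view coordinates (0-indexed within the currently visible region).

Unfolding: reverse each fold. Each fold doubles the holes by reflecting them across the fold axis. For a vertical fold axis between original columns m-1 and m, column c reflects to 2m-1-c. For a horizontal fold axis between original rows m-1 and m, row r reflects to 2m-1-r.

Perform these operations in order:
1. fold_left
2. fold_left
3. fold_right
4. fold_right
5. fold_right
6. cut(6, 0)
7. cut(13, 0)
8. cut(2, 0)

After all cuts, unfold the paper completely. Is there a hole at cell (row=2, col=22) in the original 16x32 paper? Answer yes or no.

Op 1 fold_left: fold axis v@16; visible region now rows[0,16) x cols[0,16) = 16x16
Op 2 fold_left: fold axis v@8; visible region now rows[0,16) x cols[0,8) = 16x8
Op 3 fold_right: fold axis v@4; visible region now rows[0,16) x cols[4,8) = 16x4
Op 4 fold_right: fold axis v@6; visible region now rows[0,16) x cols[6,8) = 16x2
Op 5 fold_right: fold axis v@7; visible region now rows[0,16) x cols[7,8) = 16x1
Op 6 cut(6, 0): punch at orig (6,7); cuts so far [(6, 7)]; region rows[0,16) x cols[7,8) = 16x1
Op 7 cut(13, 0): punch at orig (13,7); cuts so far [(6, 7), (13, 7)]; region rows[0,16) x cols[7,8) = 16x1
Op 8 cut(2, 0): punch at orig (2,7); cuts so far [(2, 7), (6, 7), (13, 7)]; region rows[0,16) x cols[7,8) = 16x1
Unfold 1 (reflect across v@7): 6 holes -> [(2, 6), (2, 7), (6, 6), (6, 7), (13, 6), (13, 7)]
Unfold 2 (reflect across v@6): 12 holes -> [(2, 4), (2, 5), (2, 6), (2, 7), (6, 4), (6, 5), (6, 6), (6, 7), (13, 4), (13, 5), (13, 6), (13, 7)]
Unfold 3 (reflect across v@4): 24 holes -> [(2, 0), (2, 1), (2, 2), (2, 3), (2, 4), (2, 5), (2, 6), (2, 7), (6, 0), (6, 1), (6, 2), (6, 3), (6, 4), (6, 5), (6, 6), (6, 7), (13, 0), (13, 1), (13, 2), (13, 3), (13, 4), (13, 5), (13, 6), (13, 7)]
Unfold 4 (reflect across v@8): 48 holes -> [(2, 0), (2, 1), (2, 2), (2, 3), (2, 4), (2, 5), (2, 6), (2, 7), (2, 8), (2, 9), (2, 10), (2, 11), (2, 12), (2, 13), (2, 14), (2, 15), (6, 0), (6, 1), (6, 2), (6, 3), (6, 4), (6, 5), (6, 6), (6, 7), (6, 8), (6, 9), (6, 10), (6, 11), (6, 12), (6, 13), (6, 14), (6, 15), (13, 0), (13, 1), (13, 2), (13, 3), (13, 4), (13, 5), (13, 6), (13, 7), (13, 8), (13, 9), (13, 10), (13, 11), (13, 12), (13, 13), (13, 14), (13, 15)]
Unfold 5 (reflect across v@16): 96 holes -> [(2, 0), (2, 1), (2, 2), (2, 3), (2, 4), (2, 5), (2, 6), (2, 7), (2, 8), (2, 9), (2, 10), (2, 11), (2, 12), (2, 13), (2, 14), (2, 15), (2, 16), (2, 17), (2, 18), (2, 19), (2, 20), (2, 21), (2, 22), (2, 23), (2, 24), (2, 25), (2, 26), (2, 27), (2, 28), (2, 29), (2, 30), (2, 31), (6, 0), (6, 1), (6, 2), (6, 3), (6, 4), (6, 5), (6, 6), (6, 7), (6, 8), (6, 9), (6, 10), (6, 11), (6, 12), (6, 13), (6, 14), (6, 15), (6, 16), (6, 17), (6, 18), (6, 19), (6, 20), (6, 21), (6, 22), (6, 23), (6, 24), (6, 25), (6, 26), (6, 27), (6, 28), (6, 29), (6, 30), (6, 31), (13, 0), (13, 1), (13, 2), (13, 3), (13, 4), (13, 5), (13, 6), (13, 7), (13, 8), (13, 9), (13, 10), (13, 11), (13, 12), (13, 13), (13, 14), (13, 15), (13, 16), (13, 17), (13, 18), (13, 19), (13, 20), (13, 21), (13, 22), (13, 23), (13, 24), (13, 25), (13, 26), (13, 27), (13, 28), (13, 29), (13, 30), (13, 31)]
Holes: [(2, 0), (2, 1), (2, 2), (2, 3), (2, 4), (2, 5), (2, 6), (2, 7), (2, 8), (2, 9), (2, 10), (2, 11), (2, 12), (2, 13), (2, 14), (2, 15), (2, 16), (2, 17), (2, 18), (2, 19), (2, 20), (2, 21), (2, 22), (2, 23), (2, 24), (2, 25), (2, 26), (2, 27), (2, 28), (2, 29), (2, 30), (2, 31), (6, 0), (6, 1), (6, 2), (6, 3), (6, 4), (6, 5), (6, 6), (6, 7), (6, 8), (6, 9), (6, 10), (6, 11), (6, 12), (6, 13), (6, 14), (6, 15), (6, 16), (6, 17), (6, 18), (6, 19), (6, 20), (6, 21), (6, 22), (6, 23), (6, 24), (6, 25), (6, 26), (6, 27), (6, 28), (6, 29), (6, 30), (6, 31), (13, 0), (13, 1), (13, 2), (13, 3), (13, 4), (13, 5), (13, 6), (13, 7), (13, 8), (13, 9), (13, 10), (13, 11), (13, 12), (13, 13), (13, 14), (13, 15), (13, 16), (13, 17), (13, 18), (13, 19), (13, 20), (13, 21), (13, 22), (13, 23), (13, 24), (13, 25), (13, 26), (13, 27), (13, 28), (13, 29), (13, 30), (13, 31)]

Answer: yes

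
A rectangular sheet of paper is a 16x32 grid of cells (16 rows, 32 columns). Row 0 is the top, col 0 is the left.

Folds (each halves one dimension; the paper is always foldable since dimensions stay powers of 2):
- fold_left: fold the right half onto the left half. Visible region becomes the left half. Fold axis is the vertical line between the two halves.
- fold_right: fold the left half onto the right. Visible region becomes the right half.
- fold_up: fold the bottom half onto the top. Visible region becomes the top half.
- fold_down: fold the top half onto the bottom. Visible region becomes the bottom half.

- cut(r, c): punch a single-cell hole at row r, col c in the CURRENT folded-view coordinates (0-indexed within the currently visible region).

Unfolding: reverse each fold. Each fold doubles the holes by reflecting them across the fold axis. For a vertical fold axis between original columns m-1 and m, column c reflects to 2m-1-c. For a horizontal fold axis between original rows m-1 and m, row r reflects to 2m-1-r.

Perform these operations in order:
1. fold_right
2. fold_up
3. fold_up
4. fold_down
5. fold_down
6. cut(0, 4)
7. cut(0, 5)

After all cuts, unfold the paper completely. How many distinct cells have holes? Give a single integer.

Answer: 64

Derivation:
Op 1 fold_right: fold axis v@16; visible region now rows[0,16) x cols[16,32) = 16x16
Op 2 fold_up: fold axis h@8; visible region now rows[0,8) x cols[16,32) = 8x16
Op 3 fold_up: fold axis h@4; visible region now rows[0,4) x cols[16,32) = 4x16
Op 4 fold_down: fold axis h@2; visible region now rows[2,4) x cols[16,32) = 2x16
Op 5 fold_down: fold axis h@3; visible region now rows[3,4) x cols[16,32) = 1x16
Op 6 cut(0, 4): punch at orig (3,20); cuts so far [(3, 20)]; region rows[3,4) x cols[16,32) = 1x16
Op 7 cut(0, 5): punch at orig (3,21); cuts so far [(3, 20), (3, 21)]; region rows[3,4) x cols[16,32) = 1x16
Unfold 1 (reflect across h@3): 4 holes -> [(2, 20), (2, 21), (3, 20), (3, 21)]
Unfold 2 (reflect across h@2): 8 holes -> [(0, 20), (0, 21), (1, 20), (1, 21), (2, 20), (2, 21), (3, 20), (3, 21)]
Unfold 3 (reflect across h@4): 16 holes -> [(0, 20), (0, 21), (1, 20), (1, 21), (2, 20), (2, 21), (3, 20), (3, 21), (4, 20), (4, 21), (5, 20), (5, 21), (6, 20), (6, 21), (7, 20), (7, 21)]
Unfold 4 (reflect across h@8): 32 holes -> [(0, 20), (0, 21), (1, 20), (1, 21), (2, 20), (2, 21), (3, 20), (3, 21), (4, 20), (4, 21), (5, 20), (5, 21), (6, 20), (6, 21), (7, 20), (7, 21), (8, 20), (8, 21), (9, 20), (9, 21), (10, 20), (10, 21), (11, 20), (11, 21), (12, 20), (12, 21), (13, 20), (13, 21), (14, 20), (14, 21), (15, 20), (15, 21)]
Unfold 5 (reflect across v@16): 64 holes -> [(0, 10), (0, 11), (0, 20), (0, 21), (1, 10), (1, 11), (1, 20), (1, 21), (2, 10), (2, 11), (2, 20), (2, 21), (3, 10), (3, 11), (3, 20), (3, 21), (4, 10), (4, 11), (4, 20), (4, 21), (5, 10), (5, 11), (5, 20), (5, 21), (6, 10), (6, 11), (6, 20), (6, 21), (7, 10), (7, 11), (7, 20), (7, 21), (8, 10), (8, 11), (8, 20), (8, 21), (9, 10), (9, 11), (9, 20), (9, 21), (10, 10), (10, 11), (10, 20), (10, 21), (11, 10), (11, 11), (11, 20), (11, 21), (12, 10), (12, 11), (12, 20), (12, 21), (13, 10), (13, 11), (13, 20), (13, 21), (14, 10), (14, 11), (14, 20), (14, 21), (15, 10), (15, 11), (15, 20), (15, 21)]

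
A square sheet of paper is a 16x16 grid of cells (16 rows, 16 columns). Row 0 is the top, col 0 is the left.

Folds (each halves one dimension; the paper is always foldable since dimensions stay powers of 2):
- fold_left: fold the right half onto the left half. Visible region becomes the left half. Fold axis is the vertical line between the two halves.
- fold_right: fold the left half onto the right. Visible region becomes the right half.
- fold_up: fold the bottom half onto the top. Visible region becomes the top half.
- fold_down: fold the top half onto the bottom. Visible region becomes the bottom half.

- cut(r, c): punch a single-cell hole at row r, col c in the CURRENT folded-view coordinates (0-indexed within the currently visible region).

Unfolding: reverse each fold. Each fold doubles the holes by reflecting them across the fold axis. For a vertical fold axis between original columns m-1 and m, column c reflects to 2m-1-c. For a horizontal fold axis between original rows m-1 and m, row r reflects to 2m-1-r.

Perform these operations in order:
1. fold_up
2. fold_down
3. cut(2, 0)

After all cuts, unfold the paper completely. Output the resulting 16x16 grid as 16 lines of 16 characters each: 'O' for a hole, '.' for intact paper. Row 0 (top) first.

Answer: ................
O...............
................
................
................
................
O...............
................
................
O...............
................
................
................
................
O...............
................

Derivation:
Op 1 fold_up: fold axis h@8; visible region now rows[0,8) x cols[0,16) = 8x16
Op 2 fold_down: fold axis h@4; visible region now rows[4,8) x cols[0,16) = 4x16
Op 3 cut(2, 0): punch at orig (6,0); cuts so far [(6, 0)]; region rows[4,8) x cols[0,16) = 4x16
Unfold 1 (reflect across h@4): 2 holes -> [(1, 0), (6, 0)]
Unfold 2 (reflect across h@8): 4 holes -> [(1, 0), (6, 0), (9, 0), (14, 0)]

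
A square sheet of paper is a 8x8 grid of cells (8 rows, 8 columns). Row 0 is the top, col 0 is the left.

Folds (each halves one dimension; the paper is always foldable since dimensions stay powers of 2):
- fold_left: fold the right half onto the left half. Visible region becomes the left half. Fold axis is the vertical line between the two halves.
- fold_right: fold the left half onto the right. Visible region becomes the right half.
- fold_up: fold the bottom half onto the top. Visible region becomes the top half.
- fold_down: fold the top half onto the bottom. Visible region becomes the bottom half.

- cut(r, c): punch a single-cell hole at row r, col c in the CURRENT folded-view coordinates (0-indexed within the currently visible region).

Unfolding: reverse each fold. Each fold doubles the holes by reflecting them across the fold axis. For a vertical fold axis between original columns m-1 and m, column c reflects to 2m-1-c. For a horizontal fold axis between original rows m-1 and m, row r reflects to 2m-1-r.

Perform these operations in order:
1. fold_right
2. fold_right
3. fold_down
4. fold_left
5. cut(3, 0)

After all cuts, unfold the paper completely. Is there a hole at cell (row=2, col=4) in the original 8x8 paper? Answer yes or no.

Answer: no

Derivation:
Op 1 fold_right: fold axis v@4; visible region now rows[0,8) x cols[4,8) = 8x4
Op 2 fold_right: fold axis v@6; visible region now rows[0,8) x cols[6,8) = 8x2
Op 3 fold_down: fold axis h@4; visible region now rows[4,8) x cols[6,8) = 4x2
Op 4 fold_left: fold axis v@7; visible region now rows[4,8) x cols[6,7) = 4x1
Op 5 cut(3, 0): punch at orig (7,6); cuts so far [(7, 6)]; region rows[4,8) x cols[6,7) = 4x1
Unfold 1 (reflect across v@7): 2 holes -> [(7, 6), (7, 7)]
Unfold 2 (reflect across h@4): 4 holes -> [(0, 6), (0, 7), (7, 6), (7, 7)]
Unfold 3 (reflect across v@6): 8 holes -> [(0, 4), (0, 5), (0, 6), (0, 7), (7, 4), (7, 5), (7, 6), (7, 7)]
Unfold 4 (reflect across v@4): 16 holes -> [(0, 0), (0, 1), (0, 2), (0, 3), (0, 4), (0, 5), (0, 6), (0, 7), (7, 0), (7, 1), (7, 2), (7, 3), (7, 4), (7, 5), (7, 6), (7, 7)]
Holes: [(0, 0), (0, 1), (0, 2), (0, 3), (0, 4), (0, 5), (0, 6), (0, 7), (7, 0), (7, 1), (7, 2), (7, 3), (7, 4), (7, 5), (7, 6), (7, 7)]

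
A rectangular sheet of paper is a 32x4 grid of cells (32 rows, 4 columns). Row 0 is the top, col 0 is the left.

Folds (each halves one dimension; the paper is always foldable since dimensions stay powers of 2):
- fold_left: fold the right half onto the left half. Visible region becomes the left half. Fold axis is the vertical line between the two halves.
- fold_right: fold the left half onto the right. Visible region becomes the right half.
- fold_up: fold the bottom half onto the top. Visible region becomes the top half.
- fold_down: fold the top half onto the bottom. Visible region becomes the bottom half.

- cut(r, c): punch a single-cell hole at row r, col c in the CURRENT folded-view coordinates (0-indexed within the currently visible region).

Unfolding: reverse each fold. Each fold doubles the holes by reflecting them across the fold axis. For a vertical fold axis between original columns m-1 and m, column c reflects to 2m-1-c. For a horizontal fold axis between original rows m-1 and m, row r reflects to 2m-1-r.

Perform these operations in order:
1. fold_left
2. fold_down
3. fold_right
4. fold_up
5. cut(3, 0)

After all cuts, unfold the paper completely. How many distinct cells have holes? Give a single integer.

Op 1 fold_left: fold axis v@2; visible region now rows[0,32) x cols[0,2) = 32x2
Op 2 fold_down: fold axis h@16; visible region now rows[16,32) x cols[0,2) = 16x2
Op 3 fold_right: fold axis v@1; visible region now rows[16,32) x cols[1,2) = 16x1
Op 4 fold_up: fold axis h@24; visible region now rows[16,24) x cols[1,2) = 8x1
Op 5 cut(3, 0): punch at orig (19,1); cuts so far [(19, 1)]; region rows[16,24) x cols[1,2) = 8x1
Unfold 1 (reflect across h@24): 2 holes -> [(19, 1), (28, 1)]
Unfold 2 (reflect across v@1): 4 holes -> [(19, 0), (19, 1), (28, 0), (28, 1)]
Unfold 3 (reflect across h@16): 8 holes -> [(3, 0), (3, 1), (12, 0), (12, 1), (19, 0), (19, 1), (28, 0), (28, 1)]
Unfold 4 (reflect across v@2): 16 holes -> [(3, 0), (3, 1), (3, 2), (3, 3), (12, 0), (12, 1), (12, 2), (12, 3), (19, 0), (19, 1), (19, 2), (19, 3), (28, 0), (28, 1), (28, 2), (28, 3)]

Answer: 16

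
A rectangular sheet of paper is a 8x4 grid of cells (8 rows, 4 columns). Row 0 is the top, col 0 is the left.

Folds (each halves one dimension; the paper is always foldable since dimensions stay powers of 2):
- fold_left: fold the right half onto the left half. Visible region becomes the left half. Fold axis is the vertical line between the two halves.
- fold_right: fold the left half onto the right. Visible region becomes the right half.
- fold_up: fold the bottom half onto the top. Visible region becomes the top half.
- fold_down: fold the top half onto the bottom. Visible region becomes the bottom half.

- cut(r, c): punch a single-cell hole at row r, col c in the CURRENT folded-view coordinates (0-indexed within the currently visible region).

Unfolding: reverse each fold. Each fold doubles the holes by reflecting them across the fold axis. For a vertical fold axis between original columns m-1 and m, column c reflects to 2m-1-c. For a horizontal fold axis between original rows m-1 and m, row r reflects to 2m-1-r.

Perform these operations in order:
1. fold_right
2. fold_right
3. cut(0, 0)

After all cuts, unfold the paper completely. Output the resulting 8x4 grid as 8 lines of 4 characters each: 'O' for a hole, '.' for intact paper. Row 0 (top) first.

Op 1 fold_right: fold axis v@2; visible region now rows[0,8) x cols[2,4) = 8x2
Op 2 fold_right: fold axis v@3; visible region now rows[0,8) x cols[3,4) = 8x1
Op 3 cut(0, 0): punch at orig (0,3); cuts so far [(0, 3)]; region rows[0,8) x cols[3,4) = 8x1
Unfold 1 (reflect across v@3): 2 holes -> [(0, 2), (0, 3)]
Unfold 2 (reflect across v@2): 4 holes -> [(0, 0), (0, 1), (0, 2), (0, 3)]

Answer: OOOO
....
....
....
....
....
....
....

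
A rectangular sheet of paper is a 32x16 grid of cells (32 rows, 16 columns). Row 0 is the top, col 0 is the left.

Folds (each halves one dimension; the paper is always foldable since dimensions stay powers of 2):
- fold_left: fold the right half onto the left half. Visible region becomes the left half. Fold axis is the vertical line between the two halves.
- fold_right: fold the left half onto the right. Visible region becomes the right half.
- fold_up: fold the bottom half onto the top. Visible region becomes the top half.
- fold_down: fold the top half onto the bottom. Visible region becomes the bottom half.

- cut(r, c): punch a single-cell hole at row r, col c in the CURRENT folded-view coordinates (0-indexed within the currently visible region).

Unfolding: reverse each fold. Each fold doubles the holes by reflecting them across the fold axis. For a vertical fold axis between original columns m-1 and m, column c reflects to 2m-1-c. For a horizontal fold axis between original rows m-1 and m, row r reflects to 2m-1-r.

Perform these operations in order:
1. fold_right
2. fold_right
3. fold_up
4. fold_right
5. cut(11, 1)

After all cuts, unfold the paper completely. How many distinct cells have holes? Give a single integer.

Op 1 fold_right: fold axis v@8; visible region now rows[0,32) x cols[8,16) = 32x8
Op 2 fold_right: fold axis v@12; visible region now rows[0,32) x cols[12,16) = 32x4
Op 3 fold_up: fold axis h@16; visible region now rows[0,16) x cols[12,16) = 16x4
Op 4 fold_right: fold axis v@14; visible region now rows[0,16) x cols[14,16) = 16x2
Op 5 cut(11, 1): punch at orig (11,15); cuts so far [(11, 15)]; region rows[0,16) x cols[14,16) = 16x2
Unfold 1 (reflect across v@14): 2 holes -> [(11, 12), (11, 15)]
Unfold 2 (reflect across h@16): 4 holes -> [(11, 12), (11, 15), (20, 12), (20, 15)]
Unfold 3 (reflect across v@12): 8 holes -> [(11, 8), (11, 11), (11, 12), (11, 15), (20, 8), (20, 11), (20, 12), (20, 15)]
Unfold 4 (reflect across v@8): 16 holes -> [(11, 0), (11, 3), (11, 4), (11, 7), (11, 8), (11, 11), (11, 12), (11, 15), (20, 0), (20, 3), (20, 4), (20, 7), (20, 8), (20, 11), (20, 12), (20, 15)]

Answer: 16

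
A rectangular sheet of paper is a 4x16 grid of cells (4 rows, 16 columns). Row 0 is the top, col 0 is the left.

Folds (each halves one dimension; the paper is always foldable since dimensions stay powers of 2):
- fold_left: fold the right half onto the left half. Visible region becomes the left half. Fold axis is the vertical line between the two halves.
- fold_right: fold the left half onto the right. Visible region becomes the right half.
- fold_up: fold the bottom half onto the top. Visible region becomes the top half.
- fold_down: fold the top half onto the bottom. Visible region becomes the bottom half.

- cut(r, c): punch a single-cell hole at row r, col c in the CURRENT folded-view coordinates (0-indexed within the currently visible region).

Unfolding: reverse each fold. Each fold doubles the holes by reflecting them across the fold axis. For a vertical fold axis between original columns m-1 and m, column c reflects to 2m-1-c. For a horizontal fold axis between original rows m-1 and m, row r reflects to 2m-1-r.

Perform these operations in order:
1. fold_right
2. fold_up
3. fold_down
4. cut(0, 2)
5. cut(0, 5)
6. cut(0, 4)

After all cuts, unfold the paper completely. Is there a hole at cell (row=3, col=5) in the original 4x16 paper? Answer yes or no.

Answer: yes

Derivation:
Op 1 fold_right: fold axis v@8; visible region now rows[0,4) x cols[8,16) = 4x8
Op 2 fold_up: fold axis h@2; visible region now rows[0,2) x cols[8,16) = 2x8
Op 3 fold_down: fold axis h@1; visible region now rows[1,2) x cols[8,16) = 1x8
Op 4 cut(0, 2): punch at orig (1,10); cuts so far [(1, 10)]; region rows[1,2) x cols[8,16) = 1x8
Op 5 cut(0, 5): punch at orig (1,13); cuts so far [(1, 10), (1, 13)]; region rows[1,2) x cols[8,16) = 1x8
Op 6 cut(0, 4): punch at orig (1,12); cuts so far [(1, 10), (1, 12), (1, 13)]; region rows[1,2) x cols[8,16) = 1x8
Unfold 1 (reflect across h@1): 6 holes -> [(0, 10), (0, 12), (0, 13), (1, 10), (1, 12), (1, 13)]
Unfold 2 (reflect across h@2): 12 holes -> [(0, 10), (0, 12), (0, 13), (1, 10), (1, 12), (1, 13), (2, 10), (2, 12), (2, 13), (3, 10), (3, 12), (3, 13)]
Unfold 3 (reflect across v@8): 24 holes -> [(0, 2), (0, 3), (0, 5), (0, 10), (0, 12), (0, 13), (1, 2), (1, 3), (1, 5), (1, 10), (1, 12), (1, 13), (2, 2), (2, 3), (2, 5), (2, 10), (2, 12), (2, 13), (3, 2), (3, 3), (3, 5), (3, 10), (3, 12), (3, 13)]
Holes: [(0, 2), (0, 3), (0, 5), (0, 10), (0, 12), (0, 13), (1, 2), (1, 3), (1, 5), (1, 10), (1, 12), (1, 13), (2, 2), (2, 3), (2, 5), (2, 10), (2, 12), (2, 13), (3, 2), (3, 3), (3, 5), (3, 10), (3, 12), (3, 13)]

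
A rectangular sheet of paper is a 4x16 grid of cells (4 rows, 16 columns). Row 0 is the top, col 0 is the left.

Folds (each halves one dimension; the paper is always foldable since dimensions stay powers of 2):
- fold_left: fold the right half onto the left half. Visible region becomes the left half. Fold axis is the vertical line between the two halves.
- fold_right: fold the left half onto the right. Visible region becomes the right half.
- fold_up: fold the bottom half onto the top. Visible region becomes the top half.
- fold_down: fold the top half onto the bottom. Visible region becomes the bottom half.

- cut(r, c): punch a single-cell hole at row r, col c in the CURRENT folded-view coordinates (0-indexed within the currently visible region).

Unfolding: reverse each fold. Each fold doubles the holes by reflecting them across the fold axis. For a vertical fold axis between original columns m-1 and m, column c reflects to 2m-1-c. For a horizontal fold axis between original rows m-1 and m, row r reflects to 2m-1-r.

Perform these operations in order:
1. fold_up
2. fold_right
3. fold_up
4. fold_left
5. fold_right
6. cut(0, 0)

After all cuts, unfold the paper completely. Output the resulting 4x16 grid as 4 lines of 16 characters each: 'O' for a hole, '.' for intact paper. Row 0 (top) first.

Op 1 fold_up: fold axis h@2; visible region now rows[0,2) x cols[0,16) = 2x16
Op 2 fold_right: fold axis v@8; visible region now rows[0,2) x cols[8,16) = 2x8
Op 3 fold_up: fold axis h@1; visible region now rows[0,1) x cols[8,16) = 1x8
Op 4 fold_left: fold axis v@12; visible region now rows[0,1) x cols[8,12) = 1x4
Op 5 fold_right: fold axis v@10; visible region now rows[0,1) x cols[10,12) = 1x2
Op 6 cut(0, 0): punch at orig (0,10); cuts so far [(0, 10)]; region rows[0,1) x cols[10,12) = 1x2
Unfold 1 (reflect across v@10): 2 holes -> [(0, 9), (0, 10)]
Unfold 2 (reflect across v@12): 4 holes -> [(0, 9), (0, 10), (0, 13), (0, 14)]
Unfold 3 (reflect across h@1): 8 holes -> [(0, 9), (0, 10), (0, 13), (0, 14), (1, 9), (1, 10), (1, 13), (1, 14)]
Unfold 4 (reflect across v@8): 16 holes -> [(0, 1), (0, 2), (0, 5), (0, 6), (0, 9), (0, 10), (0, 13), (0, 14), (1, 1), (1, 2), (1, 5), (1, 6), (1, 9), (1, 10), (1, 13), (1, 14)]
Unfold 5 (reflect across h@2): 32 holes -> [(0, 1), (0, 2), (0, 5), (0, 6), (0, 9), (0, 10), (0, 13), (0, 14), (1, 1), (1, 2), (1, 5), (1, 6), (1, 9), (1, 10), (1, 13), (1, 14), (2, 1), (2, 2), (2, 5), (2, 6), (2, 9), (2, 10), (2, 13), (2, 14), (3, 1), (3, 2), (3, 5), (3, 6), (3, 9), (3, 10), (3, 13), (3, 14)]

Answer: .OO..OO..OO..OO.
.OO..OO..OO..OO.
.OO..OO..OO..OO.
.OO..OO..OO..OO.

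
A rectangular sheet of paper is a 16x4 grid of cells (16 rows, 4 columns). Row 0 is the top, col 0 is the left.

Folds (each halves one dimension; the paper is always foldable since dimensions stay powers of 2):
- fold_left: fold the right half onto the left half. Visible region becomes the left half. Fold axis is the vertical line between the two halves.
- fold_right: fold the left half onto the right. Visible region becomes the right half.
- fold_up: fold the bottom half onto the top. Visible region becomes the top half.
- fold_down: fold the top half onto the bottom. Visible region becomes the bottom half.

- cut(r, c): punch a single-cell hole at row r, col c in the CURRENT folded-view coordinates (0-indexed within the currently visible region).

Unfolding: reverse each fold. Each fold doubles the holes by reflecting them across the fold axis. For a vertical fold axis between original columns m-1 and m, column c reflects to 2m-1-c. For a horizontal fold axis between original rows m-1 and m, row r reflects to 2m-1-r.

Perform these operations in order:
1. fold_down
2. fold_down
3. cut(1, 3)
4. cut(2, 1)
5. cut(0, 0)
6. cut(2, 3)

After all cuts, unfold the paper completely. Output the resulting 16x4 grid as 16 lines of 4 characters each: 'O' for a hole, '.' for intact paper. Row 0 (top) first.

Answer: ....
.O.O
...O
O...
O...
...O
.O.O
....
....
.O.O
...O
O...
O...
...O
.O.O
....

Derivation:
Op 1 fold_down: fold axis h@8; visible region now rows[8,16) x cols[0,4) = 8x4
Op 2 fold_down: fold axis h@12; visible region now rows[12,16) x cols[0,4) = 4x4
Op 3 cut(1, 3): punch at orig (13,3); cuts so far [(13, 3)]; region rows[12,16) x cols[0,4) = 4x4
Op 4 cut(2, 1): punch at orig (14,1); cuts so far [(13, 3), (14, 1)]; region rows[12,16) x cols[0,4) = 4x4
Op 5 cut(0, 0): punch at orig (12,0); cuts so far [(12, 0), (13, 3), (14, 1)]; region rows[12,16) x cols[0,4) = 4x4
Op 6 cut(2, 3): punch at orig (14,3); cuts so far [(12, 0), (13, 3), (14, 1), (14, 3)]; region rows[12,16) x cols[0,4) = 4x4
Unfold 1 (reflect across h@12): 8 holes -> [(9, 1), (9, 3), (10, 3), (11, 0), (12, 0), (13, 3), (14, 1), (14, 3)]
Unfold 2 (reflect across h@8): 16 holes -> [(1, 1), (1, 3), (2, 3), (3, 0), (4, 0), (5, 3), (6, 1), (6, 3), (9, 1), (9, 3), (10, 3), (11, 0), (12, 0), (13, 3), (14, 1), (14, 3)]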